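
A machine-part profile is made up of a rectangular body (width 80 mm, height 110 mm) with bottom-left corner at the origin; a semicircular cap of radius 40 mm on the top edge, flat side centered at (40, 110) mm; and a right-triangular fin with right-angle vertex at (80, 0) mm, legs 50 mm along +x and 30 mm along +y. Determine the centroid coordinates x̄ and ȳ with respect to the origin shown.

x̄ = 43.52 mm, ȳ = 67.20 mm

Part | A | x̄ᵢ | ȳᵢ | A·x̄ᵢ | A·ȳᵢ
rectangular body | 8800.00 | 40.00 | 55.00 | 352000.00 | 484000.00
semicircular top | 2513.27 | 40.00 | 126.98 | 100530.96 | 319126.82
triangular fin | 750.00 | 96.67 | 10.00 | 72500.00 | 7500.00
Σ | 12063.27 |  |  | 525030.96 | 810626.82
x̄ = 525030.96 / 12063.27 = 43.52 mm
ȳ = 810626.82 / 12063.27 = 67.20 mm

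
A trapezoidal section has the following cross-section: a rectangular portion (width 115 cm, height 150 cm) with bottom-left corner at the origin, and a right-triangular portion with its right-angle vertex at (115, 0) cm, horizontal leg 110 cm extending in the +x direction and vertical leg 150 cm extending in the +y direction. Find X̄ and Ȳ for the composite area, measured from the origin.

X̄ = 87.97 cm, Ȳ = 66.91 cm

rectangular portion: A = 115 × 150 = 17250.00, centroid at (57.50, 75.00).
triangular portion: A = ½·110·150 = 8250.00, centroid at (151.67, 50.00).
ΣA = 25500.00 cm², ΣAX̄ = 2243125.00 cm³, ΣAȲ = 1706250.00 cm³.
X̄ = 2243125.00/25500.00 = 87.97 cm; Ȳ = 1706250.00/25500.00 = 66.91 cm.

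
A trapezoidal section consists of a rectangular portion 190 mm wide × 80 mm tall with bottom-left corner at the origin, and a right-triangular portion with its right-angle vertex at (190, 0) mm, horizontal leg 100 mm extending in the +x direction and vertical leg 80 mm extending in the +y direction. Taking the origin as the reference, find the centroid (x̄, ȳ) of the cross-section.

x̄ = 121.74 mm, ȳ = 37.22 mm

rectangular portion: A = 190 × 80 = 15200.00, centroid at (95.00, 40.00).
triangular portion: A = ½·100·80 = 4000.00, centroid at (223.33, 26.67).
ΣA = 19200.00 mm²
ΣAx̄ = (15200.00)(95.00) + (4000.00)(223.33) = 2337333.33 mm³
ΣAȳ = (15200.00)(40.00) + (4000.00)(26.67) = 714666.67 mm³
x̄ = 2337333.33 / 19200.00 = 121.74 mm
ȳ = 714666.67 / 19200.00 = 37.22 mm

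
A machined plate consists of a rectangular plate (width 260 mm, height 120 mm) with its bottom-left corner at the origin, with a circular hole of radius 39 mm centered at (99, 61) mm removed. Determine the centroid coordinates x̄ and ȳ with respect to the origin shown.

x̄ = 135.61 mm, ȳ = 59.82 mm

plate: A = 260 × 120 = 31200.00, centroid at (130.00, 60.00).
hole: A = −π·39² = -4778.36, centroid at (99.00, 61.00).
ΣA = 26421.64 mm²
ΣAx̄ = (31200.00)(130.00) + (-4778.36)(99.00) = 3582942.12 mm³
ΣAȳ = (31200.00)(60.00) + (-4778.36)(61.00) = 1580519.89 mm³
x̄ = 3582942.12 / 26421.64 = 135.61 mm
ȳ = 1580519.89 / 26421.64 = 59.82 mm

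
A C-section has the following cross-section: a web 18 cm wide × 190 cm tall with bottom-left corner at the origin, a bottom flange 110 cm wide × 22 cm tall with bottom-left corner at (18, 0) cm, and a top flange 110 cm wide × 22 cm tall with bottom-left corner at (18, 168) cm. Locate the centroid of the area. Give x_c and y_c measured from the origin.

x_c = 46.50 cm, y_c = 95.00 cm

web: A = 18 × 190 = 3420.00, centroid at (9.00, 95.00).
bottom flange: A = 110 × 22 = 2420.00, centroid at (73.00, 11.00).
top flange: A = 110 × 22 = 2420.00, centroid at (73.00, 179.00).
ΣA = 8260.00 cm²
ΣAx_c = (3420.00)(9.00) + (2420.00)(73.00) + (2420.00)(73.00) = 384100.00 cm³
ΣAy_c = (3420.00)(95.00) + (2420.00)(11.00) + (2420.00)(179.00) = 784700.00 cm³
x_c = 384100.00 / 8260.00 = 46.50 cm
y_c = 784700.00 / 8260.00 = 95.00 cm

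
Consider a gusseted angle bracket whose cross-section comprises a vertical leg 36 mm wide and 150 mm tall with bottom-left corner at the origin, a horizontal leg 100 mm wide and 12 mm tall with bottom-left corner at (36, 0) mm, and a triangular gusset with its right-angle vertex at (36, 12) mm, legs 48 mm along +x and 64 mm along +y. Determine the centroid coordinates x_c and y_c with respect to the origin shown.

vertical leg: A = 36 × 150 = 5400.00, centroid at (18.00, 75.00).
horizontal leg: A = 100 × 12 = 1200.00, centroid at (86.00, 6.00).
gusset: A = ½·48·64 = 1536.00, centroid at (52.00, 33.33).
ΣA = 8136.00 mm², ΣAx_c = 280272.00 mm³, ΣAy_c = 463400.00 mm³.
x_c = 280272.00/8136.00 = 34.45 mm; y_c = 463400.00/8136.00 = 56.96 mm.

x_c = 34.45 mm, y_c = 56.96 mm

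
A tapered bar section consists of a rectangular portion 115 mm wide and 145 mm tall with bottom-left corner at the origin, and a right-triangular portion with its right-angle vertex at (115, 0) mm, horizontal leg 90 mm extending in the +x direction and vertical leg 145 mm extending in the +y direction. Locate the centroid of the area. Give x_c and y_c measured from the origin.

Part | A | x̄ᵢ | ȳᵢ | A·x̄ᵢ | A·ȳᵢ
rectangular portion | 16675.00 | 57.50 | 72.50 | 958812.50 | 1208937.50
triangular portion | 6525.00 | 145.00 | 48.33 | 946125.00 | 315375.00
Σ | 23200.00 |  |  | 1904937.50 | 1524312.50
x_c = 1904937.50 / 23200.00 = 82.11 mm
y_c = 1524312.50 / 23200.00 = 65.70 mm

x_c = 82.11 mm, y_c = 65.70 mm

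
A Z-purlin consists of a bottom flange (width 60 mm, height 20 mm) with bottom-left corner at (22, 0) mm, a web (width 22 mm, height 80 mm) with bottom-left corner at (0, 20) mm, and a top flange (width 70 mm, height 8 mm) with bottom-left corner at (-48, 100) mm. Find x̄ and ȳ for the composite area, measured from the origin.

Part | A | x̄ᵢ | ȳᵢ | A·x̄ᵢ | A·ȳᵢ
bottom flange | 1200.00 | 52.00 | 10.00 | 62400.00 | 12000.00
web | 1760.00 | 11.00 | 60.00 | 19360.00 | 105600.00
top flange | 560.00 | -13.00 | 104.00 | -7280.00 | 58240.00
Σ | 3520.00 |  |  | 74480.00 | 175840.00
x̄ = 74480.00 / 3520.00 = 21.16 mm
ȳ = 175840.00 / 3520.00 = 49.95 mm

x̄ = 21.16 mm, ȳ = 49.95 mm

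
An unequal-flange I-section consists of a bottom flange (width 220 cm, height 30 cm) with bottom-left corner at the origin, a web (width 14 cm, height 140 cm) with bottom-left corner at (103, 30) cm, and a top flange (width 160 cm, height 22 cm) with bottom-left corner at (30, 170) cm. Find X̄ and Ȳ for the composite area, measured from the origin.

Part | A | x̄ᵢ | ȳᵢ | A·x̄ᵢ | A·ȳᵢ
bottom flange | 6600.00 | 110.00 | 15.00 | 726000.00 | 99000.00
web | 1960.00 | 110.00 | 100.00 | 215600.00 | 196000.00
top flange | 3520.00 | 110.00 | 181.00 | 387200.00 | 637120.00
Σ | 12080.00 |  |  | 1328800.00 | 932120.00
X̄ = 1328800.00 / 12080.00 = 110.00 cm
Ȳ = 932120.00 / 12080.00 = 77.16 cm

X̄ = 110.00 cm, Ȳ = 77.16 cm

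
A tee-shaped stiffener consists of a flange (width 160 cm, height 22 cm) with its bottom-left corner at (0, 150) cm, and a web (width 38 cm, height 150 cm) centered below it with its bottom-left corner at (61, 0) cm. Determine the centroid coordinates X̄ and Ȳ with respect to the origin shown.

X̄ = 80.00 cm, Ȳ = 107.83 cm

web: A = 38 × 150 = 5700.00, centroid at (80.00, 75.00).
flange: A = 160 × 22 = 3520.00, centroid at (80.00, 161.00).
ΣA = 9220.00 cm², ΣAX̄ = 737600.00 cm³, ΣAȲ = 994220.00 cm³.
X̄ = 737600.00/9220.00 = 80.00 cm; Ȳ = 994220.00/9220.00 = 107.83 cm.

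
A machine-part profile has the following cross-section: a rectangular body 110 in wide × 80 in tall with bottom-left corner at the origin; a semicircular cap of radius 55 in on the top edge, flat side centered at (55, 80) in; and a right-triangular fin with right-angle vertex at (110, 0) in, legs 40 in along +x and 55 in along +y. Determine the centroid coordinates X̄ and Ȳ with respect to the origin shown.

rectangular body: A = 110 × 80 = 8800.00, centroid at (55.00, 40.00).
semicircular top: A = ½π·55² = 4751.66, centroid at (55.00, 103.34).
triangular fin: A = ½·40·55 = 1100.00, centroid at (123.33, 18.33).
ΣA = 14651.66 in², ΣAX̄ = 881007.91 in³, ΣAȲ = 863216.04 in³.
X̄ = 881007.91/14651.66 = 60.13 in; Ȳ = 863216.04/14651.66 = 58.92 in.

X̄ = 60.13 in, Ȳ = 58.92 in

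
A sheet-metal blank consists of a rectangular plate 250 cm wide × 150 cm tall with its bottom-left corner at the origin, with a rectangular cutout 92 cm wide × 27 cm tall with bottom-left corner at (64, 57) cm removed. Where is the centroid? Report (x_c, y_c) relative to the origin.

plate: A = 250 × 150 = 37500.00, centroid at (125.00, 75.00).
hole: A = −(92 × 27) = -2484.00, centroid at (110.00, 70.50).
ΣA = 35016.00 cm²
ΣAx_c = (37500.00)(125.00) + (-2484.00)(110.00) = 4414260.00 cm³
ΣAy_c = (37500.00)(75.00) + (-2484.00)(70.50) = 2637378.00 cm³
x_c = 4414260.00 / 35016.00 = 126.06 cm
y_c = 2637378.00 / 35016.00 = 75.32 cm

x_c = 126.06 cm, y_c = 75.32 cm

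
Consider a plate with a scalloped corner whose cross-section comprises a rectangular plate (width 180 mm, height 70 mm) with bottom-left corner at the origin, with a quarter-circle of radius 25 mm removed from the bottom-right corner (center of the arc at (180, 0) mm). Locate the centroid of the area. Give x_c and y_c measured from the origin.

x_c = 86.78 mm, y_c = 35.99 mm

plate: A = 180 × 70 = 12600.00, centroid at (90.00, 35.00).
removed quarter-circle: A = −¼π·25² = -490.87, centroid at (169.39, 10.61).
ΣA = 12109.13 mm²
ΣAx_c = (12600.00)(90.00) + (-490.87)(169.39) = 1050851.04 mm³
ΣAy_c = (12600.00)(35.00) + (-490.87)(10.61) = 435791.67 mm³
x_c = 1050851.04 / 12109.13 = 86.78 mm
y_c = 435791.67 / 12109.13 = 35.99 mm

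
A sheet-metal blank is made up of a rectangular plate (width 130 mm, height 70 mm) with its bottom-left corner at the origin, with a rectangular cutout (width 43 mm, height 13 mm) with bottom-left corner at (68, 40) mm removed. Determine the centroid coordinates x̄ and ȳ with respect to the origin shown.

x̄ = 63.40 mm, ȳ = 34.25 mm

Part | A | x̄ᵢ | ȳᵢ | A·x̄ᵢ | A·ȳᵢ
plate | 9100.00 | 65.00 | 35.00 | 591500.00 | 318500.00
hole | -559.00 | 89.50 | 46.50 | -50030.50 | -25993.50
Σ | 8541.00 |  |  | 541469.50 | 292506.50
x̄ = 541469.50 / 8541.00 = 63.40 mm
ȳ = 292506.50 / 8541.00 = 34.25 mm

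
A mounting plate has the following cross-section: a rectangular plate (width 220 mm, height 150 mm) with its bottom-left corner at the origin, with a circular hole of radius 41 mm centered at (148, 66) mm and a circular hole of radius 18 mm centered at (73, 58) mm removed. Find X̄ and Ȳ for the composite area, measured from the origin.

plate: A = 220 × 150 = 33000.00, centroid at (110.00, 75.00).
hole 1: A = −π·41² = -5281.02, centroid at (148.00, 66.00).
hole 2: A = −π·18² = -1017.88, centroid at (73.00, 58.00).
ΣA = 26701.11 mm², ΣAX̄ = 2774104.50 mm³, ΣAȲ = 2067416.05 mm³.
X̄ = 2774104.50/26701.11 = 103.89 mm; Ȳ = 2067416.05/26701.11 = 77.43 mm.

X̄ = 103.89 mm, Ȳ = 77.43 mm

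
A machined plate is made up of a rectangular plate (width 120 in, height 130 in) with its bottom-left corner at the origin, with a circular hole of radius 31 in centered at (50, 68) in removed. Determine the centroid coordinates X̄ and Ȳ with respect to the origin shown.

X̄ = 62.40 in, Ȳ = 64.28 in

Part | A | x̄ᵢ | ȳᵢ | A·x̄ᵢ | A·ȳᵢ
plate | 15600.00 | 60.00 | 65.00 | 936000.00 | 1014000.00
hole | -3019.07 | 50.00 | 68.00 | -150953.53 | -205296.80
Σ | 12580.93 |  |  | 785046.47 | 808703.20
X̄ = 785046.47 / 12580.93 = 62.40 in
Ȳ = 808703.20 / 12580.93 = 64.28 in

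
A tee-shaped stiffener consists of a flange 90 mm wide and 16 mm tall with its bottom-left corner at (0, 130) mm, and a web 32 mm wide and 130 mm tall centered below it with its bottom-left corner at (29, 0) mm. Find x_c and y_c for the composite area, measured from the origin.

web: A = 32 × 130 = 4160.00, centroid at (45.00, 65.00).
flange: A = 90 × 16 = 1440.00, centroid at (45.00, 138.00).
ΣA = 5600.00 mm²
ΣAx_c = (4160.00)(45.00) + (1440.00)(45.00) = 252000.00 mm³
ΣAy_c = (4160.00)(65.00) + (1440.00)(138.00) = 469120.00 mm³
x_c = 252000.00 / 5600.00 = 45.00 mm
y_c = 469120.00 / 5600.00 = 83.77 mm

x_c = 45.00 mm, y_c = 83.77 mm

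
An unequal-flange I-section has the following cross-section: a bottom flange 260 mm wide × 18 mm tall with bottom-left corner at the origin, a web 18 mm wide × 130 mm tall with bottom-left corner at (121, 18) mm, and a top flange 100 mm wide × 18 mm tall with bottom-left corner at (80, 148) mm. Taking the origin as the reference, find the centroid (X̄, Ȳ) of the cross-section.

X̄ = 130.00 mm, Ȳ = 58.84 mm

bottom flange: A = 260 × 18 = 4680.00, centroid at (130.00, 9.00).
web: A = 18 × 130 = 2340.00, centroid at (130.00, 83.00).
top flange: A = 100 × 18 = 1800.00, centroid at (130.00, 157.00).
ΣA = 8820.00 mm²
ΣAX̄ = (4680.00)(130.00) + (2340.00)(130.00) + (1800.00)(130.00) = 1146600.00 mm³
ΣAȲ = (4680.00)(9.00) + (2340.00)(83.00) + (1800.00)(157.00) = 518940.00 mm³
X̄ = 1146600.00 / 8820.00 = 130.00 mm
Ȳ = 518940.00 / 8820.00 = 58.84 mm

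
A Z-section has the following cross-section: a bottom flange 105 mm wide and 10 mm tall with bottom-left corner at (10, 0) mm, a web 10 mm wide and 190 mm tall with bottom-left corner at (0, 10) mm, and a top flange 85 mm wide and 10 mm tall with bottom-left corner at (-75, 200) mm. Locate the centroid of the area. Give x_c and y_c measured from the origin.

x_c = 12.50 mm, y_c = 99.74 mm

bottom flange: A = 105 × 10 = 1050.00, centroid at (62.50, 5.00).
web: A = 10 × 190 = 1900.00, centroid at (5.00, 105.00).
top flange: A = 85 × 10 = 850.00, centroid at (-32.50, 205.00).
ΣA = 3800.00 mm², ΣAx_c = 47500.00 mm³, ΣAy_c = 379000.00 mm³.
x_c = 47500.00/3800.00 = 12.50 mm; y_c = 379000.00/3800.00 = 99.74 mm.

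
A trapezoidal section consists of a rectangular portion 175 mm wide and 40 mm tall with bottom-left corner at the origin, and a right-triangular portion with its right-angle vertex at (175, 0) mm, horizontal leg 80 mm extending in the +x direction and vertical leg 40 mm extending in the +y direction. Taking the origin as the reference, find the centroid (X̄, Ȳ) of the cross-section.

rectangular portion: A = 175 × 40 = 7000.00, centroid at (87.50, 20.00).
triangular portion: A = ½·80·40 = 1600.00, centroid at (201.67, 13.33).
ΣA = 8600.00 mm², ΣAX̄ = 935166.67 mm³, ΣAȲ = 161333.33 mm³.
X̄ = 935166.67/8600.00 = 108.74 mm; Ȳ = 161333.33/8600.00 = 18.76 mm.

X̄ = 108.74 mm, Ȳ = 18.76 mm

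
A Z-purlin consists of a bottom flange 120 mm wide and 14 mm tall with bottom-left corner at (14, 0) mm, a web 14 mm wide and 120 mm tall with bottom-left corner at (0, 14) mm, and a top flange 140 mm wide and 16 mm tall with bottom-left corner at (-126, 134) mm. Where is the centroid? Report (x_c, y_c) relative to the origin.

Part | A | x̄ᵢ | ȳᵢ | A·x̄ᵢ | A·ȳᵢ
bottom flange | 1680.00 | 74.00 | 7.00 | 124320.00 | 11760.00
web | 1680.00 | 7.00 | 74.00 | 11760.00 | 124320.00
top flange | 2240.00 | -56.00 | 142.00 | -125440.00 | 318080.00
Σ | 5600.00 |  |  | 10640.00 | 454160.00
x_c = 10640.00 / 5600.00 = 1.90 mm
y_c = 454160.00 / 5600.00 = 81.10 mm

x_c = 1.90 mm, y_c = 81.10 mm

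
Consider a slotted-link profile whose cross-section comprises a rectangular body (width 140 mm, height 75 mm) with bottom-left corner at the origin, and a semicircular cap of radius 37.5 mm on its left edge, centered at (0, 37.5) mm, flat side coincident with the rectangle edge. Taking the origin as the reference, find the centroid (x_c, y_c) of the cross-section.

x_c = 55.07 mm, y_c = 37.50 mm

Part | A | x̄ᵢ | ȳᵢ | A·x̄ᵢ | A·ȳᵢ
rectangular body | 10500.00 | 70.00 | 37.50 | 735000.00 | 393750.00
semicircular end | 2208.93 | -15.92 | 37.50 | -35156.25 | 82834.96
Σ | 12708.93 |  |  | 699843.75 | 476584.96
x_c = 699843.75 / 12708.93 = 55.07 mm
y_c = 476584.96 / 12708.93 = 37.50 mm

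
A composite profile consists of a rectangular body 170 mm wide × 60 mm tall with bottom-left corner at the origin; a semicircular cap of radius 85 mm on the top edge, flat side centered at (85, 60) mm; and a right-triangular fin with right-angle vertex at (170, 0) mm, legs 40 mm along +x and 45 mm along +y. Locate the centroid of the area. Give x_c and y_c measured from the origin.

rectangular body: A = 170 × 60 = 10200.00, centroid at (85.00, 30.00).
semicircular top: A = ½π·85² = 11349.00, centroid at (85.00, 96.08).
triangular fin: A = ½·40·45 = 900.00, centroid at (183.33, 15.00).
ΣA = 22449.00 mm²
ΣAx_c = (10200.00)(85.00) + (11349.00)(85.00) + (900.00)(183.33) = 1996665.29 mm³
ΣAy_c = (10200.00)(30.00) + (11349.00)(96.08) + (900.00)(15.00) = 1409856.87 mm³
x_c = 1996665.29 / 22449.00 = 88.94 mm
y_c = 1409856.87 / 22449.00 = 62.80 mm

x_c = 88.94 mm, y_c = 62.80 mm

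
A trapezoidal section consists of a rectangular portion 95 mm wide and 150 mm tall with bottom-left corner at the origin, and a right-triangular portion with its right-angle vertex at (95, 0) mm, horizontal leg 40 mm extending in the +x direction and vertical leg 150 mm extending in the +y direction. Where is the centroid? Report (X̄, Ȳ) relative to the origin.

Part | A | x̄ᵢ | ȳᵢ | A·x̄ᵢ | A·ȳᵢ
rectangular portion | 14250.00 | 47.50 | 75.00 | 676875.00 | 1068750.00
triangular portion | 3000.00 | 108.33 | 50.00 | 325000.00 | 150000.00
Σ | 17250.00 |  |  | 1001875.00 | 1218750.00
X̄ = 1001875.00 / 17250.00 = 58.08 mm
Ȳ = 1218750.00 / 17250.00 = 70.65 mm

X̄ = 58.08 mm, Ȳ = 70.65 mm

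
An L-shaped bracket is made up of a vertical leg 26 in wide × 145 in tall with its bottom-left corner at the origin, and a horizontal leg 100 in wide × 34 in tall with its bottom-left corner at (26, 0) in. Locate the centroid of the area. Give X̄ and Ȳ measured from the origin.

vertical leg: A = 26 × 145 = 3770.00, centroid at (13.00, 72.50).
horizontal leg: A = 100 × 34 = 3400.00, centroid at (76.00, 17.00).
ΣA = 7170.00 in², ΣAX̄ = 307410.00 in³, ΣAȲ = 331125.00 in³.
X̄ = 307410.00/7170.00 = 42.87 in; Ȳ = 331125.00/7170.00 = 46.18 in.

X̄ = 42.87 in, Ȳ = 46.18 in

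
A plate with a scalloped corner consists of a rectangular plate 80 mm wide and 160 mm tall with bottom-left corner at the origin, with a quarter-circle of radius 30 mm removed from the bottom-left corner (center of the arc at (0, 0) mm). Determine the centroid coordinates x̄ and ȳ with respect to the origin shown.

x̄ = 41.59 mm, ȳ = 83.93 mm

plate: A = 80 × 160 = 12800.00, centroid at (40.00, 80.00).
removed quarter-circle: A = −¼π·30² = -706.86, centroid at (12.73, 12.73).
ΣA = 12093.14 mm², ΣAx̄ = 503000.00 mm³, ΣAȳ = 1015000.00 mm³.
x̄ = 503000.00/12093.14 = 41.59 mm; ȳ = 1015000.00/12093.14 = 83.93 mm.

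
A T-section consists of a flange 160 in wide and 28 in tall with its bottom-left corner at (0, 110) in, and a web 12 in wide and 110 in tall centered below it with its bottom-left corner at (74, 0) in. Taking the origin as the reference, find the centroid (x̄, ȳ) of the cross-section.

web: A = 12 × 110 = 1320.00, centroid at (80.00, 55.00).
flange: A = 160 × 28 = 4480.00, centroid at (80.00, 124.00).
ΣA = 5800.00 in²
ΣAx̄ = (1320.00)(80.00) + (4480.00)(80.00) = 464000.00 in³
ΣAȳ = (1320.00)(55.00) + (4480.00)(124.00) = 628120.00 in³
x̄ = 464000.00 / 5800.00 = 80.00 in
ȳ = 628120.00 / 5800.00 = 108.30 in

x̄ = 80.00 in, ȳ = 108.30 in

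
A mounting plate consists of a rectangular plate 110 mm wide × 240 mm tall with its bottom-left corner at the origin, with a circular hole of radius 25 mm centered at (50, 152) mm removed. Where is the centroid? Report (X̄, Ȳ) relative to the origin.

X̄ = 55.40 mm, Ȳ = 117.43 mm

plate: A = 110 × 240 = 26400.00, centroid at (55.00, 120.00).
hole: A = −π·25² = -1963.50, centroid at (50.00, 152.00).
ΣA = 24436.50 mm², ΣAX̄ = 1353825.23 mm³, ΣAȲ = 2869548.70 mm³.
X̄ = 1353825.23/24436.50 = 55.40 mm; Ȳ = 2869548.70/24436.50 = 117.43 mm.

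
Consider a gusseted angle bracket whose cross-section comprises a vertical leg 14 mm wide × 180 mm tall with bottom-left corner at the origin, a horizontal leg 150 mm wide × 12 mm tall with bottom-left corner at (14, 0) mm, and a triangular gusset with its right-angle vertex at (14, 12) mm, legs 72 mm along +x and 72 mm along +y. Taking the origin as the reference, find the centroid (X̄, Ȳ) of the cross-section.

X̄ = 39.98 mm, Ȳ = 47.88 mm

vertical leg: A = 14 × 180 = 2520.00, centroid at (7.00, 90.00).
horizontal leg: A = 150 × 12 = 1800.00, centroid at (89.00, 6.00).
gusset: A = ½·72·72 = 2592.00, centroid at (38.00, 36.00).
ΣA = 6912.00 mm²
ΣAX̄ = (2520.00)(7.00) + (1800.00)(89.00) + (2592.00)(38.00) = 276336.00 mm³
ΣAȲ = (2520.00)(90.00) + (1800.00)(6.00) + (2592.00)(36.00) = 330912.00 mm³
X̄ = 276336.00 / 6912.00 = 39.98 mm
Ȳ = 330912.00 / 6912.00 = 47.88 mm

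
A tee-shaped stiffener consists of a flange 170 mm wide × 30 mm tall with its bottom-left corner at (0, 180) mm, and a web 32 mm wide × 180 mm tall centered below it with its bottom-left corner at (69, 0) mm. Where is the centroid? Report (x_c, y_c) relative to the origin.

x_c = 85.00 mm, y_c = 139.31 mm

Part | A | x̄ᵢ | ȳᵢ | A·x̄ᵢ | A·ȳᵢ
web | 5760.00 | 85.00 | 90.00 | 489600.00 | 518400.00
flange | 5100.00 | 85.00 | 195.00 | 433500.00 | 994500.00
Σ | 10860.00 |  |  | 923100.00 | 1512900.00
x_c = 923100.00 / 10860.00 = 85.00 mm
y_c = 1512900.00 / 10860.00 = 139.31 mm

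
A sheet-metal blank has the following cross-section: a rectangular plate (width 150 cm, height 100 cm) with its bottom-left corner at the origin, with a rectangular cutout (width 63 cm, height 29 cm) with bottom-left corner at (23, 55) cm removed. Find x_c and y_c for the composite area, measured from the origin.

Part | A | x̄ᵢ | ȳᵢ | A·x̄ᵢ | A·ȳᵢ
plate | 15000.00 | 75.00 | 50.00 | 1125000.00 | 750000.00
hole | -1827.00 | 54.50 | 69.50 | -99571.50 | -126976.50
Σ | 13173.00 |  |  | 1025428.50 | 623023.50
x_c = 1025428.50 / 13173.00 = 77.84 cm
y_c = 623023.50 / 13173.00 = 47.30 cm

x_c = 77.84 cm, y_c = 47.30 cm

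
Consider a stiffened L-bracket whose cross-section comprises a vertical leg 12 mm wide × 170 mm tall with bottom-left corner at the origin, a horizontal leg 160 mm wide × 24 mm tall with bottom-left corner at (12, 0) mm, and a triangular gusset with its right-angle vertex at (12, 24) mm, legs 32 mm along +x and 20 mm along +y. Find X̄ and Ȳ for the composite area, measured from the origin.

X̄ = 60.12 mm, Ȳ = 36.98 mm

vertical leg: A = 12 × 170 = 2040.00, centroid at (6.00, 85.00).
horizontal leg: A = 160 × 24 = 3840.00, centroid at (92.00, 12.00).
gusset: A = ½·32·20 = 320.00, centroid at (22.67, 30.67).
ΣA = 6200.00 mm², ΣAX̄ = 372773.33 mm³, ΣAȲ = 229293.33 mm³.
X̄ = 372773.33/6200.00 = 60.12 mm; Ȳ = 229293.33/6200.00 = 36.98 mm.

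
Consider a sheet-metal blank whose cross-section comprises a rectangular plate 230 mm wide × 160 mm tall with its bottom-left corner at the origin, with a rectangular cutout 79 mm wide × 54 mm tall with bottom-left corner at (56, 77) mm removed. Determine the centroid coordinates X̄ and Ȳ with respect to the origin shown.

X̄ = 117.56 mm, Ȳ = 76.85 mm

plate: A = 230 × 160 = 36800.00, centroid at (115.00, 80.00).
hole: A = −(79 × 54) = -4266.00, centroid at (95.50, 104.00).
ΣA = 32534.00 mm², ΣAX̄ = 3824597.00 mm³, ΣAȲ = 2500336.00 mm³.
X̄ = 3824597.00/32534.00 = 117.56 mm; Ȳ = 2500336.00/32534.00 = 76.85 mm.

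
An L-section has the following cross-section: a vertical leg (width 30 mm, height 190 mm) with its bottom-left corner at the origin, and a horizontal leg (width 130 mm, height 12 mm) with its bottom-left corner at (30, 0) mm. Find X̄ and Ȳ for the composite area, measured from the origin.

vertical leg: A = 30 × 190 = 5700.00, centroid at (15.00, 95.00).
horizontal leg: A = 130 × 12 = 1560.00, centroid at (95.00, 6.00).
ΣA = 7260.00 mm²
ΣAX̄ = (5700.00)(15.00) + (1560.00)(95.00) = 233700.00 mm³
ΣAȲ = (5700.00)(95.00) + (1560.00)(6.00) = 550860.00 mm³
X̄ = 233700.00 / 7260.00 = 32.19 mm
Ȳ = 550860.00 / 7260.00 = 75.88 mm

X̄ = 32.19 mm, Ȳ = 75.88 mm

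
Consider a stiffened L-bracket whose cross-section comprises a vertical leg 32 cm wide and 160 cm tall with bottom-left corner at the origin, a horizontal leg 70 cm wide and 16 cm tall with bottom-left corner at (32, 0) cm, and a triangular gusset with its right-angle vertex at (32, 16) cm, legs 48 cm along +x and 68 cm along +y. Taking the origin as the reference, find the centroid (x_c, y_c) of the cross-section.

Part | A | x̄ᵢ | ȳᵢ | A·x̄ᵢ | A·ȳᵢ
vertical leg | 5120.00 | 16.00 | 80.00 | 81920.00 | 409600.00
horizontal leg | 1120.00 | 67.00 | 8.00 | 75040.00 | 8960.00
gusset | 1632.00 | 48.00 | 38.67 | 78336.00 | 63104.00
Σ | 7872.00 |  |  | 235296.00 | 481664.00
x_c = 235296.00 / 7872.00 = 29.89 cm
y_c = 481664.00 / 7872.00 = 61.19 cm

x_c = 29.89 cm, y_c = 61.19 cm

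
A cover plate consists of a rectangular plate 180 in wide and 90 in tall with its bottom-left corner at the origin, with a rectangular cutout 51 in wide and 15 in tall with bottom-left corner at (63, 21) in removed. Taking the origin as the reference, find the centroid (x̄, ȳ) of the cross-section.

Part | A | x̄ᵢ | ȳᵢ | A·x̄ᵢ | A·ȳᵢ
plate | 16200.00 | 90.00 | 45.00 | 1458000.00 | 729000.00
hole | -765.00 | 88.50 | 28.50 | -67702.50 | -21802.50
Σ | 15435.00 |  |  | 1390297.50 | 707197.50
x̄ = 1390297.50 / 15435.00 = 90.07 in
ȳ = 707197.50 / 15435.00 = 45.82 in

x̄ = 90.07 in, ȳ = 45.82 in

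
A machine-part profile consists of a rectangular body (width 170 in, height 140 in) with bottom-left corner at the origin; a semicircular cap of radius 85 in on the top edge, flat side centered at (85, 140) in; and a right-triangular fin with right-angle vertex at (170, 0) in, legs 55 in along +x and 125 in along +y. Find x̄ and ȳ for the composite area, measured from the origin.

x̄ = 94.21 in, ȳ = 98.67 in

Part | A | x̄ᵢ | ȳᵢ | A·x̄ᵢ | A·ȳᵢ
rectangular body | 23800.00 | 85.00 | 70.00 | 2023000.00 | 1666000.00
semicircular top | 11349.00 | 85.00 | 176.08 | 964665.29 | 1998277.15
triangular fin | 3437.50 | 188.33 | 41.67 | 647395.83 | 143229.17
Σ | 38586.50 |  |  | 3635061.13 | 3807506.32
x̄ = 3635061.13 / 38586.50 = 94.21 in
ȳ = 3807506.32 / 38586.50 = 98.67 in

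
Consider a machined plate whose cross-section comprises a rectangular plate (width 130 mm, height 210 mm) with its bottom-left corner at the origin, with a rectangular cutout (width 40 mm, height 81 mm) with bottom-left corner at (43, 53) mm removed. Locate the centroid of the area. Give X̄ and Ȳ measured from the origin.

X̄ = 65.27 mm, Ȳ = 106.55 mm

Part | A | x̄ᵢ | ȳᵢ | A·x̄ᵢ | A·ȳᵢ
plate | 27300.00 | 65.00 | 105.00 | 1774500.00 | 2866500.00
hole | -3240.00 | 63.00 | 93.50 | -204120.00 | -302940.00
Σ | 24060.00 |  |  | 1570380.00 | 2563560.00
X̄ = 1570380.00 / 24060.00 = 65.27 mm
Ȳ = 2563560.00 / 24060.00 = 106.55 mm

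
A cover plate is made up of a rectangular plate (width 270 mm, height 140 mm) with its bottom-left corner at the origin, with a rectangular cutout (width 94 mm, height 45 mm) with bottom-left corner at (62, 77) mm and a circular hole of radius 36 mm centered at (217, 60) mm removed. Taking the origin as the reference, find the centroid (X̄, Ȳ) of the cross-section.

X̄ = 127.41 mm, Ȳ = 67.15 mm

plate: A = 270 × 140 = 37800.00, centroid at (135.00, 70.00).
hole 1: A = −(94 × 45) = -4230.00, centroid at (109.00, 99.50).
hole 2: A = −π·36² = -4071.50, centroid at (217.00, 60.00).
ΣA = 29498.50 mm²
ΣAX̄ = (37800.00)(135.00) + (-4230.00)(109.00) + (-4071.50)(217.00) = 3758413.61 mm³
ΣAȲ = (37800.00)(70.00) + (-4230.00)(99.50) + (-4071.50)(60.00) = 1980824.76 mm³
X̄ = 3758413.61 / 29498.50 = 127.41 mm
Ȳ = 1980824.76 / 29498.50 = 67.15 mm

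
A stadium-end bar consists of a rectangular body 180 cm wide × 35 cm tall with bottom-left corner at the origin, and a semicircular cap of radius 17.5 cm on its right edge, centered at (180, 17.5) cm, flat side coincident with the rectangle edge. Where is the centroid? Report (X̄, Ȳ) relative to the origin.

rectangular body: A = 180 × 35 = 6300.00, centroid at (90.00, 17.50).
semicircular end: A = ½π·17.5² = 481.06, centroid at (187.43, 17.50).
ΣA = 6781.06 cm², ΣAX̄ = 657163.06 cm³, ΣAȲ = 118668.49 cm³.
X̄ = 657163.06/6781.06 = 96.91 cm; Ȳ = 118668.49/6781.06 = 17.50 cm.

X̄ = 96.91 cm, Ȳ = 17.50 cm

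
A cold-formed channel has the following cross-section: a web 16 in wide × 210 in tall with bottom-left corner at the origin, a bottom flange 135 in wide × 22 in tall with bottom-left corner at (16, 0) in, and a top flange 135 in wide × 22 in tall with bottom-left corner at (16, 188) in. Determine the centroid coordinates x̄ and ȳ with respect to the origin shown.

web: A = 16 × 210 = 3360.00, centroid at (8.00, 105.00).
bottom flange: A = 135 × 22 = 2970.00, centroid at (83.50, 11.00).
top flange: A = 135 × 22 = 2970.00, centroid at (83.50, 199.00).
ΣA = 9300.00 in², ΣAx̄ = 522870.00 in³, ΣAȳ = 976500.00 in³.
x̄ = 522870.00/9300.00 = 56.22 in; ȳ = 976500.00/9300.00 = 105.00 in.

x̄ = 56.22 in, ȳ = 105.00 in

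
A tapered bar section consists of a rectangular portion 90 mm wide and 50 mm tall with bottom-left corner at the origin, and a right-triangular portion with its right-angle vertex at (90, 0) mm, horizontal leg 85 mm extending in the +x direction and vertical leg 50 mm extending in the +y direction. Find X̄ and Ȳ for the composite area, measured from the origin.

X̄ = 68.52 mm, Ȳ = 22.33 mm

Part | A | x̄ᵢ | ȳᵢ | A·x̄ᵢ | A·ȳᵢ
rectangular portion | 4500.00 | 45.00 | 25.00 | 202500.00 | 112500.00
triangular portion | 2125.00 | 118.33 | 16.67 | 251458.33 | 35416.67
Σ | 6625.00 |  |  | 453958.33 | 147916.67
X̄ = 453958.33 / 6625.00 = 68.52 mm
Ȳ = 147916.67 / 6625.00 = 22.33 mm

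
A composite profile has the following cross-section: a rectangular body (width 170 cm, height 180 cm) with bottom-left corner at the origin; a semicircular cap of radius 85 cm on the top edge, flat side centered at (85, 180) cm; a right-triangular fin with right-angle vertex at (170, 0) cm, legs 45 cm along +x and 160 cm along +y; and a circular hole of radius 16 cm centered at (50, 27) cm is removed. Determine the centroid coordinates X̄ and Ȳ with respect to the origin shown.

rectangular body: A = 170 × 180 = 30600.00, centroid at (85.00, 90.00).
semicircular top: A = ½π·85² = 11349.00, centroid at (85.00, 216.08).
triangular fin: A = ½·45·160 = 3600.00, centroid at (185.00, 53.33).
hole: A = −π·16² = -804.25, centroid at (50.00, 27.00).
ΣA = 44744.76 cm², ΣAX̄ = 4191452.91 cm³, ΣAȲ = 5376522.60 cm³.
X̄ = 4191452.91/44744.76 = 93.67 cm; Ȳ = 5376522.60/44744.76 = 120.16 cm.

X̄ = 93.67 cm, Ȳ = 120.16 cm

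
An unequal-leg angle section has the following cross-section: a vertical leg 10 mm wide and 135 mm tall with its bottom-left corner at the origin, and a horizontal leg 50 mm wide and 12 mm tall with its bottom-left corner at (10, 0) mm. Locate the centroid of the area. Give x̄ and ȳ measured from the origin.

x̄ = 14.23 mm, ȳ = 48.58 mm

vertical leg: A = 10 × 135 = 1350.00, centroid at (5.00, 67.50).
horizontal leg: A = 50 × 12 = 600.00, centroid at (35.00, 6.00).
ΣA = 1950.00 mm², ΣAx̄ = 27750.00 mm³, ΣAȳ = 94725.00 mm³.
x̄ = 27750.00/1950.00 = 14.23 mm; ȳ = 94725.00/1950.00 = 48.58 mm.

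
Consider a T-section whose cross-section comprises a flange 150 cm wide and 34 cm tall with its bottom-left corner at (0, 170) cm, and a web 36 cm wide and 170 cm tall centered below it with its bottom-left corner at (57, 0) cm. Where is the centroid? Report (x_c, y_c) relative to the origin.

x_c = 75.00 cm, y_c = 131.36 cm

Part | A | x̄ᵢ | ȳᵢ | A·x̄ᵢ | A·ȳᵢ
web | 6120.00 | 75.00 | 85.00 | 459000.00 | 520200.00
flange | 5100.00 | 75.00 | 187.00 | 382500.00 | 953700.00
Σ | 11220.00 |  |  | 841500.00 | 1473900.00
x_c = 841500.00 / 11220.00 = 75.00 cm
y_c = 1473900.00 / 11220.00 = 131.36 cm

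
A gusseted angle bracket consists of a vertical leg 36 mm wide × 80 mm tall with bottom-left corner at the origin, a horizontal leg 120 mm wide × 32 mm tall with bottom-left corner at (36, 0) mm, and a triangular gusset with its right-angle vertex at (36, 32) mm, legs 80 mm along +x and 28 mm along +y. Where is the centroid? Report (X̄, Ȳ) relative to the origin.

X̄ = 62.59 mm, Ȳ = 28.44 mm

Part | A | x̄ᵢ | ȳᵢ | A·x̄ᵢ | A·ȳᵢ
vertical leg | 2880.00 | 18.00 | 40.00 | 51840.00 | 115200.00
horizontal leg | 3840.00 | 96.00 | 16.00 | 368640.00 | 61440.00
gusset | 1120.00 | 62.67 | 41.33 | 70186.67 | 46293.33
Σ | 7840.00 |  |  | 490666.67 | 222933.33
X̄ = 490666.67 / 7840.00 = 62.59 mm
Ȳ = 222933.33 / 7840.00 = 28.44 mm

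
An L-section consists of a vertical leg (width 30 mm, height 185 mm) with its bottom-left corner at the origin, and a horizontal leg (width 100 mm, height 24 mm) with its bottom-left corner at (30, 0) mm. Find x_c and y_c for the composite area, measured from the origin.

x_c = 34.62 mm, y_c = 68.20 mm

Part | A | x̄ᵢ | ȳᵢ | A·x̄ᵢ | A·ȳᵢ
vertical leg | 5550.00 | 15.00 | 92.50 | 83250.00 | 513375.00
horizontal leg | 2400.00 | 80.00 | 12.00 | 192000.00 | 28800.00
Σ | 7950.00 |  |  | 275250.00 | 542175.00
x_c = 275250.00 / 7950.00 = 34.62 mm
y_c = 542175.00 / 7950.00 = 68.20 mm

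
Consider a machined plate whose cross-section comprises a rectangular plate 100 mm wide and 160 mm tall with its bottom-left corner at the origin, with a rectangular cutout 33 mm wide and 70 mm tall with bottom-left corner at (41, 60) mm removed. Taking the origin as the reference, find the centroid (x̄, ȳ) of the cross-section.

Part | A | x̄ᵢ | ȳᵢ | A·x̄ᵢ | A·ȳᵢ
plate | 16000.00 | 50.00 | 80.00 | 800000.00 | 1280000.00
hole | -2310.00 | 57.50 | 95.00 | -132825.00 | -219450.00
Σ | 13690.00 |  |  | 667175.00 | 1060550.00
x̄ = 667175.00 / 13690.00 = 48.73 mm
ȳ = 1060550.00 / 13690.00 = 77.47 mm

x̄ = 48.73 mm, ȳ = 77.47 mm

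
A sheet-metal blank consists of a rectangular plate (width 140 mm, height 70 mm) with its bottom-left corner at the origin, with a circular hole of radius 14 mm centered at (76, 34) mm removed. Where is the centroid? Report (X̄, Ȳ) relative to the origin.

X̄ = 69.60 mm, Ȳ = 35.07 mm

plate: A = 140 × 70 = 9800.00, centroid at (70.00, 35.00).
hole: A = −π·14² = -615.75, centroid at (76.00, 34.00).
ΣA = 9184.25 mm², ΣAX̄ = 639202.84 mm³, ΣAȲ = 322064.43 mm³.
X̄ = 639202.84/9184.25 = 69.60 mm; Ȳ = 322064.43/9184.25 = 35.07 mm.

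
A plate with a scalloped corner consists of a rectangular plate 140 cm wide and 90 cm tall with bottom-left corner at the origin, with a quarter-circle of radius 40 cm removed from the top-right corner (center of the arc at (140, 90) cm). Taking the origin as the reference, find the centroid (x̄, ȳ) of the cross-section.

plate: A = 140 × 90 = 12600.00, centroid at (70.00, 45.00).
removed quarter-circle: A = −¼π·40² = -1256.64, centroid at (123.02, 73.02).
ΣA = 11343.36 cm², ΣAx̄ = 727404.14 cm³, ΣAȳ = 475236.00 cm³.
x̄ = 727404.14/11343.36 = 64.13 cm; ȳ = 475236.00/11343.36 = 41.90 cm.

x̄ = 64.13 cm, ȳ = 41.90 cm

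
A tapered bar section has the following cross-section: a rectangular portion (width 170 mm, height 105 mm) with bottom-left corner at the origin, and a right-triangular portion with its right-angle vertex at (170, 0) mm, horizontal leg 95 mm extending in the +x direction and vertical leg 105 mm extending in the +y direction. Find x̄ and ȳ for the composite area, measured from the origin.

x̄ = 110.48 mm, ȳ = 48.68 mm

Part | A | x̄ᵢ | ȳᵢ | A·x̄ᵢ | A·ȳᵢ
rectangular portion | 17850.00 | 85.00 | 52.50 | 1517250.00 | 937125.00
triangular portion | 4987.50 | 201.67 | 35.00 | 1005812.50 | 174562.50
Σ | 22837.50 |  |  | 2523062.50 | 1111687.50
x̄ = 2523062.50 / 22837.50 = 110.48 mm
ȳ = 1111687.50 / 22837.50 = 48.68 mm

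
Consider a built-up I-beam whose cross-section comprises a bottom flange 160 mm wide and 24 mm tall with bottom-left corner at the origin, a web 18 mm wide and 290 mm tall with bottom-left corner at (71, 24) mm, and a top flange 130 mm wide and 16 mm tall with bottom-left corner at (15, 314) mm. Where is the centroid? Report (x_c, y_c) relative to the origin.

Part | A | x̄ᵢ | ȳᵢ | A·x̄ᵢ | A·ȳᵢ
bottom flange | 3840.00 | 80.00 | 12.00 | 307200.00 | 46080.00
web | 5220.00 | 80.00 | 169.00 | 417600.00 | 882180.00
top flange | 2080.00 | 80.00 | 322.00 | 166400.00 | 669760.00
Σ | 11140.00 |  |  | 891200.00 | 1598020.00
x_c = 891200.00 / 11140.00 = 80.00 mm
y_c = 1598020.00 / 11140.00 = 143.45 mm

x_c = 80.00 mm, y_c = 143.45 mm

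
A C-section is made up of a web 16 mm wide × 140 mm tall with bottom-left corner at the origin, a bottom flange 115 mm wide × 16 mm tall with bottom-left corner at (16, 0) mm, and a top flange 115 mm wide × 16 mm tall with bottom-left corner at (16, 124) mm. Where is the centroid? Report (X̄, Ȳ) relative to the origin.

web: A = 16 × 140 = 2240.00, centroid at (8.00, 70.00).
bottom flange: A = 115 × 16 = 1840.00, centroid at (73.50, 8.00).
top flange: A = 115 × 16 = 1840.00, centroid at (73.50, 132.00).
ΣA = 5920.00 mm²
ΣAX̄ = (2240.00)(8.00) + (1840.00)(73.50) + (1840.00)(73.50) = 288400.00 mm³
ΣAȲ = (2240.00)(70.00) + (1840.00)(8.00) + (1840.00)(132.00) = 414400.00 mm³
X̄ = 288400.00 / 5920.00 = 48.72 mm
Ȳ = 414400.00 / 5920.00 = 70.00 mm

X̄ = 48.72 mm, Ȳ = 70.00 mm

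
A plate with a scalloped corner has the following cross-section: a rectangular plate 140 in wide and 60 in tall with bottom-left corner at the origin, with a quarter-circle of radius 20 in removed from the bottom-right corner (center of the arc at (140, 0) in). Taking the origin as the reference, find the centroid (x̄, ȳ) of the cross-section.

plate: A = 140 × 60 = 8400.00, centroid at (70.00, 30.00).
removed quarter-circle: A = −¼π·20² = -314.16, centroid at (131.51, 8.49).
ΣA = 8085.84 in²
ΣAx̄ = (8400.00)(70.00) + (-314.16)(131.51) = 546684.37 in³
ΣAȳ = (8400.00)(30.00) + (-314.16)(8.49) = 249333.33 in³
x̄ = 546684.37 / 8085.84 = 67.61 in
ȳ = 249333.33 / 8085.84 = 30.84 in

x̄ = 67.61 in, ȳ = 30.84 in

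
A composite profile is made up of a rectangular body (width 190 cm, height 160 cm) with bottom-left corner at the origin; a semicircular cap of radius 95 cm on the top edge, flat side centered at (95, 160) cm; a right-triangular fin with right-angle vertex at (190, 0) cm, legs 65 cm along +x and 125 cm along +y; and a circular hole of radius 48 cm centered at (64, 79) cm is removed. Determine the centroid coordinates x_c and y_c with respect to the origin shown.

Part | A | x̄ᵢ | ȳᵢ | A·x̄ᵢ | A·ȳᵢ
rectangular body | 30400.00 | 95.00 | 80.00 | 2888000.00 | 2432000.00
semicircular top | 14176.44 | 95.00 | 200.32 | 1346761.50 | 2839813.23
triangular fin | 4062.50 | 211.67 | 41.67 | 859895.83 | 169270.83
hole | -7238.23 | 64.00 | 79.00 | -463246.69 | -571820.13
Σ | 41400.71 |  |  | 4631410.65 | 4869263.93
x_c = 4631410.65 / 41400.71 = 111.87 cm
y_c = 4869263.93 / 41400.71 = 117.61 cm

x_c = 111.87 cm, y_c = 117.61 cm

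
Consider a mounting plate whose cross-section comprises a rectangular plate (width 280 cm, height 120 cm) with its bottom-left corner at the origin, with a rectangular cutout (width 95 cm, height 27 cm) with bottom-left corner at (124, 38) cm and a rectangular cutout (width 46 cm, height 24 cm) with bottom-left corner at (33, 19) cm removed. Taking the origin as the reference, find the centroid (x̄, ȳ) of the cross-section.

x̄ = 140.40 cm, ȳ = 61.80 cm

plate: A = 280 × 120 = 33600.00, centroid at (140.00, 60.00).
hole 1: A = −(95 × 27) = -2565.00, centroid at (171.50, 51.50).
hole 2: A = −(46 × 24) = -1104.00, centroid at (56.00, 31.00).
ΣA = 29931.00 cm²
ΣAx̄ = (33600.00)(140.00) + (-2565.00)(171.50) + (-1104.00)(56.00) = 4202278.50 cm³
ΣAȳ = (33600.00)(60.00) + (-2565.00)(51.50) + (-1104.00)(31.00) = 1849678.50 cm³
x̄ = 4202278.50 / 29931.00 = 140.40 cm
ȳ = 1849678.50 / 29931.00 = 61.80 cm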